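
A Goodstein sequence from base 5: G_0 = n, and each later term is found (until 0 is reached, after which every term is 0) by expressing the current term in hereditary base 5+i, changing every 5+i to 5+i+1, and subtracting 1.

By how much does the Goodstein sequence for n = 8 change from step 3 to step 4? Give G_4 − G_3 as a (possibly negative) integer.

G_0 = 8. HB_5(8) = 5 + 3. Bump = 9. G_1 = 8.
G_1 = 8. HB_6(8) = 6 + 2. Bump = 9. G_2 = 8.
G_2 = 8. HB_7(8) = 7 + 1. Bump = 9. G_3 = 8.
G_3 = 8. HB_8(8) = 8. Bump = 9. G_4 = 8.

0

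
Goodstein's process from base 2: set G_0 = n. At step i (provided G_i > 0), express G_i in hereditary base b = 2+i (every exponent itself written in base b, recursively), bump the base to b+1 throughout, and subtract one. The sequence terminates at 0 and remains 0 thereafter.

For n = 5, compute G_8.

3325

5 —HB2→ 2^2 + 1 —bump→ 3^3 + 1 = 28 —(−1)→ 27
27 —HB3→ 3^3 —bump→ 4^4 = 256 —(−1)→ 255
255 —HB4→ 3·4^3 + 3·4^2 + 3·4 + 3 —bump→ 3·5^3 + 3·5^2 + 3·5 + 3 = 468 —(−1)→ 467
467 —HB5→ 3·5^3 + 3·5^2 + 3·5 + 2 —bump→ 3·6^3 + 3·6^2 + 3·6 + 2 = 776 —(−1)→ 775
775 —HB6→ 3·6^3 + 3·6^2 + 3·6 + 1 —bump→ 3·7^3 + 3·7^2 + 3·7 + 1 = 1198 —(−1)→ 1197
1197 —HB7→ 3·7^3 + 3·7^2 + 3·7 —bump→ 3·8^3 + 3·8^2 + 3·8 = 1752 —(−1)→ 1751
1751 —HB8→ 3·8^3 + 3·8^2 + 2·8 + 7 —bump→ 3·9^3 + 3·9^2 + 2·9 + 7 = 2455 —(−1)→ 2454
2454 —HB9→ 3·9^3 + 3·9^2 + 2·9 + 6 —bump→ 3·10^3 + 3·10^2 + 2·10 + 6 = 3326 —(−1)→ 3325
3325 —HB10→ 3·10^3 + 3·10^2 + 2·10 + 5 —bump→ 3·11^3 + 3·11^2 + 2·11 + 5 = 4383 —(−1)→ 4382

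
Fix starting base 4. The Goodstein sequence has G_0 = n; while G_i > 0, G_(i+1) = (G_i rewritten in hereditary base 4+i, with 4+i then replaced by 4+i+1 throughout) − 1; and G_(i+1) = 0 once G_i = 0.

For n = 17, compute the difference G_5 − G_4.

4

i=0: 17 = 4^2 + 1 (b=4); 4→5: 5^2 + 1 = 26; 26−1 = 25
i=1: 25 = 5^2 (b=5); 5→6: 6^2 = 36; 36−1 = 35
i=2: 35 = 5·6 + 5 (b=6); 6→7: 5·7 + 5 = 40; 40−1 = 39
i=3: 39 = 5·7 + 4 (b=7); 7→8: 5·8 + 4 = 44; 44−1 = 43
i=4: 43 = 5·8 + 3 (b=8); 8→9: 5·9 + 3 = 48; 48−1 = 47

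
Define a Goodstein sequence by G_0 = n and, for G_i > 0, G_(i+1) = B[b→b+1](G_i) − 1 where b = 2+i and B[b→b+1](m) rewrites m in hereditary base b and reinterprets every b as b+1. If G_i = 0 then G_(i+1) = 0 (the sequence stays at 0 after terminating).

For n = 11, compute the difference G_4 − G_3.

step 0: 11 = 2^(2 + 1) + 2 + 1; sub 3 for 2: 3^(3 + 1) + 3 + 1; = 85; G_1 = 85−1 = 84
step 1: 84 = 3^(3 + 1) + 3; sub 4 for 3: 4^(4 + 1) + 4; = 1028; G_2 = 1028−1 = 1027
step 2: 1027 = 4^(4 + 1) + 3; sub 5 for 4: 5^(5 + 1) + 3; = 15628; G_3 = 15628−1 = 15627
step 3: 15627 = 5^(5 + 1) + 2; sub 6 for 5: 6^(6 + 1) + 2; = 279938; G_4 = 279938−1 = 279937

264310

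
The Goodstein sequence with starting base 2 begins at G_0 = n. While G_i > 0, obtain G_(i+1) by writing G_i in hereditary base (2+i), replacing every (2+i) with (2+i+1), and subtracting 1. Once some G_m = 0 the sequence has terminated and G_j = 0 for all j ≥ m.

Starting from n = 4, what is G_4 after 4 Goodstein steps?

83

4 —HB2→ 2^2 —bump→ 3^3 = 27 —(−1)→ 26
26 —HB3→ 2·3^2 + 2·3 + 2 —bump→ 2·4^2 + 2·4 + 2 = 42 —(−1)→ 41
41 —HB4→ 2·4^2 + 2·4 + 1 —bump→ 2·5^2 + 2·5 + 1 = 61 —(−1)→ 60
60 —HB5→ 2·5^2 + 2·5 —bump→ 2·6^2 + 2·6 = 84 —(−1)→ 83
83 —HB6→ 2·6^2 + 6 + 5 —bump→ 2·7^2 + 7 + 5 = 110 —(−1)→ 109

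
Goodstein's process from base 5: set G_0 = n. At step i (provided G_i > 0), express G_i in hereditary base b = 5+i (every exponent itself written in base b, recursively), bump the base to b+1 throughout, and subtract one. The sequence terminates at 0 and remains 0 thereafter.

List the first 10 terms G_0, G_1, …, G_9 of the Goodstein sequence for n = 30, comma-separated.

(0) 30|_5 = 5^2 + 5 ↦ 6^2 + 6|_6 = 42 ⇒ 41
(1) 41|_6 = 6^2 + 5 ↦ 7^2 + 5|_7 = 54 ⇒ 53
(2) 53|_7 = 7^2 + 4 ↦ 8^2 + 4|_8 = 68 ⇒ 67
(3) 67|_8 = 8^2 + 3 ↦ 9^2 + 3|_9 = 84 ⇒ 83
(4) 83|_9 = 9^2 + 2 ↦ 10^2 + 2|_10 = 102 ⇒ 101
(5) 101|_10 = 10^2 + 1 ↦ 11^2 + 1|_11 = 122 ⇒ 121
(6) 121|_11 = 11^2 ↦ 12^2|_12 = 144 ⇒ 143
(7) 143|_12 = 11·12 + 11 ↦ 11·13 + 11|_13 = 154 ⇒ 153
(8) 153|_13 = 11·13 + 10 ↦ 11·14 + 10|_14 = 164 ⇒ 163

30, 41, 53, 67, 83, 101, 121, 143, 153, 163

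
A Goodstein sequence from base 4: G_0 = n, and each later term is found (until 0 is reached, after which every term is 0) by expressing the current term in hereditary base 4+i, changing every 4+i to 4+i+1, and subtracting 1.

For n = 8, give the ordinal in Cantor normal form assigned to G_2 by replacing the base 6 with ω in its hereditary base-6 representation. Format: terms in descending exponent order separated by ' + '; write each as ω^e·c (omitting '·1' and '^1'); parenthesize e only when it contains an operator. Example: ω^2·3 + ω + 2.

[0] 8 ≡ 2·4 (base 4). Lift 5: 10. −1: 9.
[1] 9 ≡ 5 + 4 (base 5). Lift 6: 10. −1: 9.
[2] 9 ≡ 6 + 3 (base 6). Lift 7: 10. −1: 9.

ω + 3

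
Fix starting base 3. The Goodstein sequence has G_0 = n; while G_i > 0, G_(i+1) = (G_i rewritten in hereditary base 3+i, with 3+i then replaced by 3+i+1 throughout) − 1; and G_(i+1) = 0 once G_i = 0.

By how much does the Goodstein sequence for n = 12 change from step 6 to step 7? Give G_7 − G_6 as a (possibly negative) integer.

step 0: 12 = 3^2 + 3; sub 4 for 3: 4^2 + 4; = 20; G_1 = 20−1 = 19
step 1: 19 = 4^2 + 3; sub 5 for 4: 5^2 + 3; = 28; G_2 = 28−1 = 27
step 2: 27 = 5^2 + 2; sub 6 for 5: 6^2 + 2; = 38; G_3 = 38−1 = 37
step 3: 37 = 6^2 + 1; sub 7 for 6: 7^2 + 1; = 50; G_4 = 50−1 = 49
step 4: 49 = 7^2; sub 8 for 7: 8^2; = 64; G_5 = 64−1 = 63
step 5: 63 = 7·8 + 7; sub 9 for 8: 7·9 + 7; = 70; G_6 = 70−1 = 69
step 6: 69 = 7·9 + 6; sub 10 for 9: 7·10 + 6; = 76; G_7 = 76−1 = 75

6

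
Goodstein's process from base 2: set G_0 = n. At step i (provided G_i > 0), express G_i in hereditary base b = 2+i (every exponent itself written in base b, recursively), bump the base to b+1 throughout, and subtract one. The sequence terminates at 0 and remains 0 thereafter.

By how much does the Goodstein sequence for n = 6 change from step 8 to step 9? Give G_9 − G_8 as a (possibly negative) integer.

G_0=6  [base 2] 2^2 + 2  →[2↦3]→  3^3 + 3 = 30  −1 ⇒ G_1=29
G_1=29  [base 3] 3^3 + 2  →[3↦4]→  4^4 + 2 = 258  −1 ⇒ G_2=257
G_2=257  [base 4] 4^4 + 1  →[4↦5]→  5^5 + 1 = 3126  −1 ⇒ G_3=3125
G_3=3125  [base 5] 5^5  →[5↦6]→  6^6 = 46656  −1 ⇒ G_4=46655
G_4=46655  [base 6] 5·6^5 + 5·6^4 + 5·6^3 + 5·6^2 + 5·6 + 5  →[6↦7]→  5·7^5 + 5·7^4 + 5·7^3 + 5·7^2 + 5·7 + 5 = 98040  −1 ⇒ G_5=98039
G_5=98039  [base 7] 5·7^5 + 5·7^4 + 5·7^3 + 5·7^2 + 5·7 + 4  →[7↦8]→  5·8^5 + 5·8^4 + 5·8^3 + 5·8^2 + 5·8 + 4 = 187244  −1 ⇒ G_6=187243
G_6=187243  [base 8] 5·8^5 + 5·8^4 + 5·8^3 + 5·8^2 + 5·8 + 3  →[8↦9]→  5·9^5 + 5·9^4 + 5·9^3 + 5·9^2 + 5·9 + 3 = 332148  −1 ⇒ G_7=332147
G_7=332147  [base 9] 5·9^5 + 5·9^4 + 5·9^3 + 5·9^2 + 5·9 + 2  →[9↦10]→  5·10^5 + 5·10^4 + 5·10^3 + 5·10^2 + 5·10 + 2 = 555552  −1 ⇒ G_8=555551
G_8=555551  [base 10] 5·10^5 + 5·10^4 + 5·10^3 + 5·10^2 + 5·10 + 1  →[10↦11]→  5·11^5 + 5·11^4 + 5·11^3 + 5·11^2 + 5·11 + 1 = 885776  −1 ⇒ G_9=885775

330224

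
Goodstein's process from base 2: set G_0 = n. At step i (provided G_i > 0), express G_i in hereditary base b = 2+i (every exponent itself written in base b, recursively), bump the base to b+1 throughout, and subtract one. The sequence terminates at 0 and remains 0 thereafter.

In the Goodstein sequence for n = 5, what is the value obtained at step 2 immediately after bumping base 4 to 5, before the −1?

468

i=0: 5 = 2^2 + 1 (b=2); 2→3: 3^3 + 1 = 28; 28−1 = 27
i=1: 27 = 3^3 (b=3); 3→4: 4^4 = 256; 256−1 = 255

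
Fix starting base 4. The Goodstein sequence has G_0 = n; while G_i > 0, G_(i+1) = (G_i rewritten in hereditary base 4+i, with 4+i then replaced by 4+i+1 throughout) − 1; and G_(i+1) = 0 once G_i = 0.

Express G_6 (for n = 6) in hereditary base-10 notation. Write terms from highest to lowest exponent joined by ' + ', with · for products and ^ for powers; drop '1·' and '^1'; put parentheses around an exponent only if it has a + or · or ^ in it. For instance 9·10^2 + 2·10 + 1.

3

6 —HB4→ 4 + 2 —bump→ 5 + 2 = 7 —(−1)→ 6
6 —HB5→ 5 + 1 —bump→ 6 + 1 = 7 —(−1)→ 6
6 —HB6→ 6 —bump→ 7 = 7 —(−1)→ 6
6 —HB7→ 6 —bump→ 6 = 6 —(−1)→ 5
5 —HB8→ 5 —bump→ 5 = 5 —(−1)→ 4
4 —HB9→ 4 —bump→ 4 = 4 —(−1)→ 3
3 —HB10→ 3 —bump→ 3 = 3 —(−1)→ 2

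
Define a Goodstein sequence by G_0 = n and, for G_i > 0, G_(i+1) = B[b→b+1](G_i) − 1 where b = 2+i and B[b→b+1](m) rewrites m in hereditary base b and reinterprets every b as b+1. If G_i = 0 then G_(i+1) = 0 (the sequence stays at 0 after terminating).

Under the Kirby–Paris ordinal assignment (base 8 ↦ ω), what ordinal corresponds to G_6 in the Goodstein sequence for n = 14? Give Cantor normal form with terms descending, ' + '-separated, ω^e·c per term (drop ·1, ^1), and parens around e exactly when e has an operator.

i=0: 14 = 2^(2 + 1) + 2^2 + 2 (b=2); 2→3: 3^(3 + 1) + 3^3 + 3 = 111; 111−1 = 110
i=1: 110 = 3^(3 + 1) + 3^3 + 2 (b=3); 3→4: 4^(4 + 1) + 4^4 + 2 = 1282; 1282−1 = 1281
i=2: 1281 = 4^(4 + 1) + 4^4 + 1 (b=4); 4→5: 5^(5 + 1) + 5^5 + 1 = 18751; 18751−1 = 18750
i=3: 18750 = 5^(5 + 1) + 5^5 (b=5); 5→6: 6^(6 + 1) + 6^6 = 326592; 326592−1 = 326591
i=4: 326591 = 6^(6 + 1) + 5·6^5 + 5·6^4 + 5·6^3 + 5·6^2 + 5·6 + 5 (b=6); 6→7: 7^(7 + 1) + 5·7^5 + 5·7^4 + 5·7^3 + 5·7^2 + 5·7 + 5 = 5862841; 5862841−1 = 5862840
i=5: 5862840 = 7^(7 + 1) + 5·7^5 + 5·7^4 + 5·7^3 + 5·7^2 + 5·7 + 4 (b=7); 7→8: 8^(8 + 1) + 5·8^5 + 5·8^4 + 5·8^3 + 5·8^2 + 5·8 + 4 = 134404972; 134404972−1 = 134404971

ω^(ω + 1) + ω^5·5 + ω^4·5 + ω^3·5 + ω^2·5 + ω·5 + 3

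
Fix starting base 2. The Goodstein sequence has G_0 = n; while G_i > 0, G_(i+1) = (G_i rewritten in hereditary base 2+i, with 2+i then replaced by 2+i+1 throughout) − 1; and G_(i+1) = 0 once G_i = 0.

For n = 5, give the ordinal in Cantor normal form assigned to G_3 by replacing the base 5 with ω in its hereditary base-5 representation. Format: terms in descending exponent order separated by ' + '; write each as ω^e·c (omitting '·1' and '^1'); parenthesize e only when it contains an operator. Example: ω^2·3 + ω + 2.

ω^3·3 + ω^2·3 + ω·3 + 2

step 0: 5 = 2^2 + 1; sub 3 for 2: 3^3 + 1; = 28; G_1 = 28−1 = 27
step 1: 27 = 3^3; sub 4 for 3: 4^4; = 256; G_2 = 256−1 = 255
step 2: 255 = 3·4^3 + 3·4^2 + 3·4 + 3; sub 5 for 4: 3·5^3 + 3·5^2 + 3·5 + 3; = 468; G_3 = 468−1 = 467
step 3: 467 = 3·5^3 + 3·5^2 + 3·5 + 2; sub 6 for 5: 3·6^3 + 3·6^2 + 3·6 + 2; = 776; G_4 = 776−1 = 775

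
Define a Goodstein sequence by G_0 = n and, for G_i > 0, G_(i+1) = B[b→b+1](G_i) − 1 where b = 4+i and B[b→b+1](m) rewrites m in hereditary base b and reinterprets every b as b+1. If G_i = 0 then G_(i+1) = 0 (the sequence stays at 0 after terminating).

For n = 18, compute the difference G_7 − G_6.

5

step 0: 18 = 4^2 + 2; sub 5 for 4: 5^2 + 2; = 27; G_1 = 27−1 = 26
step 1: 26 = 5^2 + 1; sub 6 for 5: 6^2 + 1; = 37; G_2 = 37−1 = 36
step 2: 36 = 6^2; sub 7 for 6: 7^2; = 49; G_3 = 49−1 = 48
step 3: 48 = 6·7 + 6; sub 8 for 7: 6·8 + 6; = 54; G_4 = 54−1 = 53
step 4: 53 = 6·8 + 5; sub 9 for 8: 6·9 + 5; = 59; G_5 = 59−1 = 58
step 5: 58 = 6·9 + 4; sub 10 for 9: 6·10 + 4; = 64; G_6 = 64−1 = 63
step 6: 63 = 6·10 + 3; sub 11 for 10: 6·11 + 3; = 69; G_7 = 69−1 = 68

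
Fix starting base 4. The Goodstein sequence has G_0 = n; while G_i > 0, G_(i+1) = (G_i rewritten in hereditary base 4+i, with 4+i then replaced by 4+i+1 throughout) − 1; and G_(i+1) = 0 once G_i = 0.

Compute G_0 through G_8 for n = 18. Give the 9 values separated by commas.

i=0: 18 = 4^2 + 2 (b=4); 4→5: 5^2 + 2 = 27; 27−1 = 26
i=1: 26 = 5^2 + 1 (b=5); 5→6: 6^2 + 1 = 37; 37−1 = 36
i=2: 36 = 6^2 (b=6); 6→7: 7^2 = 49; 49−1 = 48
i=3: 48 = 6·7 + 6 (b=7); 7→8: 6·8 + 6 = 54; 54−1 = 53
i=4: 53 = 6·8 + 5 (b=8); 8→9: 6·9 + 5 = 59; 59−1 = 58
i=5: 58 = 6·9 + 4 (b=9); 9→10: 6·10 + 4 = 64; 64−1 = 63
i=6: 63 = 6·10 + 3 (b=10); 10→11: 6·11 + 3 = 69; 69−1 = 68
i=7: 68 = 6·11 + 2 (b=11); 11→12: 6·12 + 2 = 74; 74−1 = 73

18, 26, 36, 48, 53, 58, 63, 68, 73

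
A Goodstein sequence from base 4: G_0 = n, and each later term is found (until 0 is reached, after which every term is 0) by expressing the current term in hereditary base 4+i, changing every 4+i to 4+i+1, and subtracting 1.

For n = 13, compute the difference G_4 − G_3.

1

13 —HB4→ 3·4 + 1 —bump→ 3·5 + 1 = 16 —(−1)→ 15
15 —HB5→ 3·5 —bump→ 3·6 = 18 —(−1)→ 17
17 —HB6→ 2·6 + 5 —bump→ 2·7 + 5 = 19 —(−1)→ 18
18 —HB7→ 2·7 + 4 —bump→ 2·8 + 4 = 20 —(−1)→ 19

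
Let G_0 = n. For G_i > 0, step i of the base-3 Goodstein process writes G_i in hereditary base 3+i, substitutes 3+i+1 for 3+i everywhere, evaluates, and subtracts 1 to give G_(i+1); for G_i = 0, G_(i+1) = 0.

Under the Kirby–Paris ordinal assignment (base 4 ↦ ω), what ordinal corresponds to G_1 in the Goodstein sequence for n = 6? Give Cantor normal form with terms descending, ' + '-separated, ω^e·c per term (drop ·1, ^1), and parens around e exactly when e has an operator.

(0) 6|_3 = 2·3 ↦ 2·4|_4 = 8 ⇒ 7
(1) 7|_4 = 4 + 3 ↦ 5 + 3|_5 = 8 ⇒ 7

ω + 3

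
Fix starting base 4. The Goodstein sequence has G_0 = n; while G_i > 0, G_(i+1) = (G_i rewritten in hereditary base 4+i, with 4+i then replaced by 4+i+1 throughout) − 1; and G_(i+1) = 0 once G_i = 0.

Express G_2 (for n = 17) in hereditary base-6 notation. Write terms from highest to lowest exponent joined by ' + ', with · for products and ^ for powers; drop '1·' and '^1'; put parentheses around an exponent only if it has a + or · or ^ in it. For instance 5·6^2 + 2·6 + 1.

step 0: 17 = 4^2 + 1; sub 5 for 4: 5^2 + 1; = 26; G_1 = 26−1 = 25
step 1: 25 = 5^2; sub 6 for 5: 6^2; = 36; G_2 = 36−1 = 35
step 2: 35 = 5·6 + 5; sub 7 for 6: 5·7 + 5; = 40; G_3 = 40−1 = 39

5·6 + 5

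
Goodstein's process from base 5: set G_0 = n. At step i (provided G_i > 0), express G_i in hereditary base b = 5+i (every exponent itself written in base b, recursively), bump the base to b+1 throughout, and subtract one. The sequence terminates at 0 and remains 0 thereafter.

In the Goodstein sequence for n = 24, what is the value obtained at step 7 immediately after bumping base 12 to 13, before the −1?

base 5: 24 = 4·5 + 4; at 6: 4·6 + 4 = 28; next = 27
base 6: 27 = 4·6 + 3; at 7: 4·7 + 3 = 31; next = 30
base 7: 30 = 4·7 + 2; at 8: 4·8 + 2 = 34; next = 33
base 8: 33 = 4·8 + 1; at 9: 4·9 + 1 = 37; next = 36
base 9: 36 = 4·9; at 10: 4·10 = 40; next = 39
base 10: 39 = 3·10 + 9; at 11: 3·11 + 9 = 42; next = 41
base 11: 41 = 3·11 + 8; at 12: 3·12 + 8 = 44; next = 43
base 12: 43 = 3·12 + 7; at 13: 3·13 + 7 = 46; next = 45

46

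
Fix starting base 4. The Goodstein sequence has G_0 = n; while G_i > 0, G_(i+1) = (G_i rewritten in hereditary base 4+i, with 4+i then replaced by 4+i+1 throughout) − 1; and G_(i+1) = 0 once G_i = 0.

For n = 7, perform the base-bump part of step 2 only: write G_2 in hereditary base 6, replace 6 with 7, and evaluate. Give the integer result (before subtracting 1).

8

G_0=7  [base 4] 4 + 3  →[4↦5]→  5 + 3 = 8  −1 ⇒ G_1=7
G_1=7  [base 5] 5 + 2  →[5↦6]→  6 + 2 = 8  −1 ⇒ G_2=7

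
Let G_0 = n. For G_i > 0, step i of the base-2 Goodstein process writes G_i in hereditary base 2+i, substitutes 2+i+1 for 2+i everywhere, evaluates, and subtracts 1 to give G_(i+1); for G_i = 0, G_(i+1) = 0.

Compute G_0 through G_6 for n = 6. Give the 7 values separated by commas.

6, 29, 257, 3125, 46655, 98039, 187243

base 2: 6 = 2^2 + 2; at 3: 3^3 + 3 = 30; next = 29
base 3: 29 = 3^3 + 2; at 4: 4^4 + 2 = 258; next = 257
base 4: 257 = 4^4 + 1; at 5: 5^5 + 1 = 3126; next = 3125
base 5: 3125 = 5^5; at 6: 6^6 = 46656; next = 46655
base 6: 46655 = 5·6^5 + 5·6^4 + 5·6^3 + 5·6^2 + 5·6 + 5; at 7: 5·7^5 + 5·7^4 + 5·7^3 + 5·7^2 + 5·7 + 5 = 98040; next = 98039
base 7: 98039 = 5·7^5 + 5·7^4 + 5·7^3 + 5·7^2 + 5·7 + 4; at 8: 5·8^5 + 5·8^4 + 5·8^3 + 5·8^2 + 5·8 + 4 = 187244; next = 187243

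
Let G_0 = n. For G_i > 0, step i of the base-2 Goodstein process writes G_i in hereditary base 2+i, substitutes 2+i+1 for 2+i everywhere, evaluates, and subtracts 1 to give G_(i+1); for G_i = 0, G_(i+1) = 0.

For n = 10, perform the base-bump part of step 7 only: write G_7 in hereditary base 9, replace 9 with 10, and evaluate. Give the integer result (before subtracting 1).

G_0 = 10. HB_2(10) = 2^(2 + 1) + 2. Bump = 84. G_1 = 83.
G_1 = 83. HB_3(83) = 3^(3 + 1) + 2. Bump = 1026. G_2 = 1025.
G_2 = 1025. HB_4(1025) = 4^(4 + 1) + 1. Bump = 15626. G_3 = 15625.
G_3 = 15625. HB_5(15625) = 5^(5 + 1). Bump = 279936. G_4 = 279935.
G_4 = 279935. HB_6(279935) = 5·6^6 + 5·6^5 + 5·6^4 + 5·6^3 + 5·6^2 + 5·6 + 5. Bump = 4215755. G_5 = 4215754.
G_5 = 4215754. HB_7(4215754) = 5·7^7 + 5·7^5 + 5·7^4 + 5·7^3 + 5·7^2 + 5·7 + 4. Bump = 84073324. G_6 = 84073323.
G_6 = 84073323. HB_8(84073323) = 5·8^8 + 5·8^5 + 5·8^4 + 5·8^3 + 5·8^2 + 5·8 + 3. Bump = 1937434593. G_7 = 1937434592.
G_7 = 1937434592. HB_9(1937434592) = 5·9^9 + 5·9^5 + 5·9^4 + 5·9^3 + 5·9^2 + 5·9 + 2. Bump = 50000555552. G_8 = 50000555551.

50000555552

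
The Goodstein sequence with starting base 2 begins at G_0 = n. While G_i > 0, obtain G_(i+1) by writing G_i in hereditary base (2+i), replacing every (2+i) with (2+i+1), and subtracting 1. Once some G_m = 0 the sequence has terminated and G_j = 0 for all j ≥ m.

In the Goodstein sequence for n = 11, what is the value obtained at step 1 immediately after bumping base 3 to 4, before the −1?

1028

[0] 11 ≡ 2^(2 + 1) + 2 + 1 (base 2). Lift 3: 85. −1: 84.
[1] 84 ≡ 3^(3 + 1) + 3 (base 3). Lift 4: 1028. −1: 1027.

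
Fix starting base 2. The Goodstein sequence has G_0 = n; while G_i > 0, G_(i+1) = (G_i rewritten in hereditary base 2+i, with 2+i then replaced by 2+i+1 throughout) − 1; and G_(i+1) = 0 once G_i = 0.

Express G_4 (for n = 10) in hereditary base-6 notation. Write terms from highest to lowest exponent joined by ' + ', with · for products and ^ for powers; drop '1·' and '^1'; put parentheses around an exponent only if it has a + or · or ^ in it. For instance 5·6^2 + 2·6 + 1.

5·6^6 + 5·6^5 + 5·6^4 + 5·6^3 + 5·6^2 + 5·6 + 5

step 0: 10 = 2^(2 + 1) + 2; sub 3 for 2: 3^(3 + 1) + 3; = 84; G_1 = 84−1 = 83
step 1: 83 = 3^(3 + 1) + 2; sub 4 for 3: 4^(4 + 1) + 2; = 1026; G_2 = 1026−1 = 1025
step 2: 1025 = 4^(4 + 1) + 1; sub 5 for 4: 5^(5 + 1) + 1; = 15626; G_3 = 15626−1 = 15625
step 3: 15625 = 5^(5 + 1); sub 6 for 5: 6^(6 + 1); = 279936; G_4 = 279936−1 = 279935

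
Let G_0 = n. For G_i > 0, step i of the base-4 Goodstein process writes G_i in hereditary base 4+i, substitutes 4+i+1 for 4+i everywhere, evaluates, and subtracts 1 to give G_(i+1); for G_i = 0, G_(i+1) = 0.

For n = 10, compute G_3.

13

step 0: 10 = 2·4 + 2; sub 5 for 4: 2·5 + 2; = 12; G_1 = 12−1 = 11
step 1: 11 = 2·5 + 1; sub 6 for 5: 2·6 + 1; = 13; G_2 = 13−1 = 12
step 2: 12 = 2·6; sub 7 for 6: 2·7; = 14; G_3 = 14−1 = 13
step 3: 13 = 7 + 6; sub 8 for 7: 8 + 6; = 14; G_4 = 14−1 = 13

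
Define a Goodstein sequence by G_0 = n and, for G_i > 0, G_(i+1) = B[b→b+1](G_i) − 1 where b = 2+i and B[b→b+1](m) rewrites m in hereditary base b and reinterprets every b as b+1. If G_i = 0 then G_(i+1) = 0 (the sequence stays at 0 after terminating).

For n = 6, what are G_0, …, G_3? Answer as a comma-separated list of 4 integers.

G_0 = 6. HB_2(6) = 2^2 + 2. Bump = 30. G_1 = 29.
G_1 = 29. HB_3(29) = 3^3 + 2. Bump = 258. G_2 = 257.
G_2 = 257. HB_4(257) = 4^4 + 1. Bump = 3126. G_3 = 3125.

6, 29, 257, 3125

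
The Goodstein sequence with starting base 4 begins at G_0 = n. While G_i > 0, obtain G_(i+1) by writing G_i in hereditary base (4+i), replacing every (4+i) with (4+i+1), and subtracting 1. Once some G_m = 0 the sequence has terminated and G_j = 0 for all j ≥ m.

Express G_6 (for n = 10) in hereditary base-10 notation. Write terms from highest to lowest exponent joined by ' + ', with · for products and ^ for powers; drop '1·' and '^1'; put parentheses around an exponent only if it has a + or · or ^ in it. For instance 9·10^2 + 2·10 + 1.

10 + 3

[0] 10 ≡ 2·4 + 2 (base 4). Lift 5: 12. −1: 11.
[1] 11 ≡ 2·5 + 1 (base 5). Lift 6: 13. −1: 12.
[2] 12 ≡ 2·6 (base 6). Lift 7: 14. −1: 13.
[3] 13 ≡ 7 + 6 (base 7). Lift 8: 14. −1: 13.
[4] 13 ≡ 8 + 5 (base 8). Lift 9: 14. −1: 13.
[5] 13 ≡ 9 + 4 (base 9). Lift 10: 14. −1: 13.
[6] 13 ≡ 10 + 3 (base 10). Lift 11: 14. −1: 13.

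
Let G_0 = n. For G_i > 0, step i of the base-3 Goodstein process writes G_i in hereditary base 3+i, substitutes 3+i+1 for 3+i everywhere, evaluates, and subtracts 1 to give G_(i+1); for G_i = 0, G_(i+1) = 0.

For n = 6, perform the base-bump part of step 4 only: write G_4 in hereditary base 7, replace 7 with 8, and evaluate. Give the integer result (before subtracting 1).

(0) 6|_3 = 2·3 ↦ 2·4|_4 = 8 ⇒ 7
(1) 7|_4 = 4 + 3 ↦ 5 + 3|_5 = 8 ⇒ 7
(2) 7|_5 = 5 + 2 ↦ 6 + 2|_6 = 8 ⇒ 7
(3) 7|_6 = 6 + 1 ↦ 7 + 1|_7 = 8 ⇒ 7
(4) 7|_7 = 7 ↦ 8|_8 = 8 ⇒ 7

8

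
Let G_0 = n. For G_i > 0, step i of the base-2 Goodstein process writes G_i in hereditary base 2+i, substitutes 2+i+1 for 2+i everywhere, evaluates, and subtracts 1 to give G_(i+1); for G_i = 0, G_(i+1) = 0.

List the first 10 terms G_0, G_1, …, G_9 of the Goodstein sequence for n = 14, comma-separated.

14, 110, 1281, 18750, 326591, 5862840, 134404971, 3487116548, 100000555551, 3138429262496

G_0=14  [base 2] 2^(2 + 1) + 2^2 + 2  →[2↦3]→  3^(3 + 1) + 3^3 + 3 = 111  −1 ⇒ G_1=110
G_1=110  [base 3] 3^(3 + 1) + 3^3 + 2  →[3↦4]→  4^(4 + 1) + 4^4 + 2 = 1282  −1 ⇒ G_2=1281
G_2=1281  [base 4] 4^(4 + 1) + 4^4 + 1  →[4↦5]→  5^(5 + 1) + 5^5 + 1 = 18751  −1 ⇒ G_3=18750
G_3=18750  [base 5] 5^(5 + 1) + 5^5  →[5↦6]→  6^(6 + 1) + 6^6 = 326592  −1 ⇒ G_4=326591
G_4=326591  [base 6] 6^(6 + 1) + 5·6^5 + 5·6^4 + 5·6^3 + 5·6^2 + 5·6 + 5  →[6↦7]→  7^(7 + 1) + 5·7^5 + 5·7^4 + 5·7^3 + 5·7^2 + 5·7 + 5 = 5862841  −1 ⇒ G_5=5862840
G_5=5862840  [base 7] 7^(7 + 1) + 5·7^5 + 5·7^4 + 5·7^3 + 5·7^2 + 5·7 + 4  →[7↦8]→  8^(8 + 1) + 5·8^5 + 5·8^4 + 5·8^3 + 5·8^2 + 5·8 + 4 = 134404972  −1 ⇒ G_6=134404971
G_6=134404971  [base 8] 8^(8 + 1) + 5·8^5 + 5·8^4 + 5·8^3 + 5·8^2 + 5·8 + 3  →[8↦9]→  9^(9 + 1) + 5·9^5 + 5·9^4 + 5·9^3 + 5·9^2 + 5·9 + 3 = 3487116549  −1 ⇒ G_7=3487116548
G_7=3487116548  [base 9] 9^(9 + 1) + 5·9^5 + 5·9^4 + 5·9^3 + 5·9^2 + 5·9 + 2  →[9↦10]→  10^(10 + 1) + 5·10^5 + 5·10^4 + 5·10^3 + 5·10^2 + 5·10 + 2 = 100000555552  −1 ⇒ G_8=100000555551
G_8=100000555551  [base 10] 10^(10 + 1) + 5·10^5 + 5·10^4 + 5·10^3 + 5·10^2 + 5·10 + 1  →[10↦11]→  11^(11 + 1) + 5·11^5 + 5·11^4 + 5·11^3 + 5·11^2 + 5·11 + 1 = 3138429262497  −1 ⇒ G_9=3138429262496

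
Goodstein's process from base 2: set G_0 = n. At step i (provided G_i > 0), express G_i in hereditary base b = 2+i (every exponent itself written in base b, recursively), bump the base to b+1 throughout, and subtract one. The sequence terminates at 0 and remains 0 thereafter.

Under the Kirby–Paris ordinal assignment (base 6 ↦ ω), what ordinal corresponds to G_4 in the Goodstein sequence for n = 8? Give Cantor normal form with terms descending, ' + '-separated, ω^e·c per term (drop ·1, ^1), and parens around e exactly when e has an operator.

G_0 = 8. HB_2(8) = 2^(2 + 1). Bump = 81. G_1 = 80.
G_1 = 80. HB_3(80) = 2·3^3 + 2·3^2 + 2·3 + 2. Bump = 554. G_2 = 553.
G_2 = 553. HB_4(553) = 2·4^4 + 2·4^2 + 2·4 + 1. Bump = 6311. G_3 = 6310.
G_3 = 6310. HB_5(6310) = 2·5^5 + 2·5^2 + 2·5. Bump = 93396. G_4 = 93395.
G_4 = 93395. HB_6(93395) = 2·6^6 + 2·6^2 + 6 + 5. Bump = 1647196. G_5 = 1647195.

ω^ω·2 + ω^2·2 + ω + 5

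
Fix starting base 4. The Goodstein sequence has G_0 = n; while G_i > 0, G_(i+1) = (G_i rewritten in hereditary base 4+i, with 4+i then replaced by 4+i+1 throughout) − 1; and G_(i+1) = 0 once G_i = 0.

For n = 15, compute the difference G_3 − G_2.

2

G_0=15  [base 4] 3·4 + 3  →[4↦5]→  3·5 + 3 = 18  −1 ⇒ G_1=17
G_1=17  [base 5] 3·5 + 2  →[5↦6]→  3·6 + 2 = 20  −1 ⇒ G_2=19
G_2=19  [base 6] 3·6 + 1  →[6↦7]→  3·7 + 1 = 22  −1 ⇒ G_3=21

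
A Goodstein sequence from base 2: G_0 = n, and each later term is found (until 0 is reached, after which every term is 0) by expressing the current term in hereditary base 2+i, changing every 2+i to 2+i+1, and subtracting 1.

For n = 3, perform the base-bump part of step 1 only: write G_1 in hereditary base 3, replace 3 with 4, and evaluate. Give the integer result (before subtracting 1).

4

(0) 3|_2 = 2 + 1 ↦ 3 + 1|_3 = 4 ⇒ 3
(1) 3|_3 = 3 ↦ 4|_4 = 4 ⇒ 3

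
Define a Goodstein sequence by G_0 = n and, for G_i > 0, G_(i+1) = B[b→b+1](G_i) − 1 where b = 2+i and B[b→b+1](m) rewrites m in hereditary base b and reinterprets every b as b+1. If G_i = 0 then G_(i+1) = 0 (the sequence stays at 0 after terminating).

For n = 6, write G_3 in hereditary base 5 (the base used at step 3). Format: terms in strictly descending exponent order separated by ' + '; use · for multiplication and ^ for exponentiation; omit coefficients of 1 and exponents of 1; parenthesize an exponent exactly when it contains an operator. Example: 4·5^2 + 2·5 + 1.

G_0 = 6. HB_2(6) = 2^2 + 2. Bump = 30. G_1 = 29.
G_1 = 29. HB_3(29) = 3^3 + 2. Bump = 258. G_2 = 257.
G_2 = 257. HB_4(257) = 4^4 + 1. Bump = 3126. G_3 = 3125.
G_3 = 3125. HB_5(3125) = 5^5. Bump = 46656. G_4 = 46655.

5^5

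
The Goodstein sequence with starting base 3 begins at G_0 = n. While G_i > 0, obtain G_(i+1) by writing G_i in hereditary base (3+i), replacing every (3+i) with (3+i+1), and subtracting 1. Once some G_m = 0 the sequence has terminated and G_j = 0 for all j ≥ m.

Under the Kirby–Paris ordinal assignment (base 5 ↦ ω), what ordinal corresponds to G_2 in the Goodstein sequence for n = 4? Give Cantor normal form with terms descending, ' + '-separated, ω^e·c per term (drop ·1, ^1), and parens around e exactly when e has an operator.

4

G_0 = 4. HB_3(4) = 3 + 1. Bump = 5. G_1 = 4.
G_1 = 4. HB_4(4) = 4. Bump = 5. G_2 = 4.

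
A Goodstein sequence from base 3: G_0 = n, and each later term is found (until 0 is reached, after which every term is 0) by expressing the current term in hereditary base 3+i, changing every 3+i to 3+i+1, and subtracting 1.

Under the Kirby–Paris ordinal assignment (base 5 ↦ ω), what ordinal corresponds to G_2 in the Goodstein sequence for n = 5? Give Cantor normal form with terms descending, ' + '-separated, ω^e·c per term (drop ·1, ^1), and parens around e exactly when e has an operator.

ω

i=0: 5 = 3 + 2 (b=3); 3→4: 4 + 2 = 6; 6−1 = 5
i=1: 5 = 4 + 1 (b=4); 4→5: 5 + 1 = 6; 6−1 = 5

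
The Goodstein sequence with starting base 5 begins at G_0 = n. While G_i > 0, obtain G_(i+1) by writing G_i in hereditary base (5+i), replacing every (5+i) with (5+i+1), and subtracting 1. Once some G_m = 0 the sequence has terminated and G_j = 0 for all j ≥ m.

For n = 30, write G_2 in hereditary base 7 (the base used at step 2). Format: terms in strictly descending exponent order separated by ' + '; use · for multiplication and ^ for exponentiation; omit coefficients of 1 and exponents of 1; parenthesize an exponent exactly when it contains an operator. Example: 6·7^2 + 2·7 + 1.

(0) 30|_5 = 5^2 + 5 ↦ 6^2 + 6|_6 = 42 ⇒ 41
(1) 41|_6 = 6^2 + 5 ↦ 7^2 + 5|_7 = 54 ⇒ 53
(2) 53|_7 = 7^2 + 4 ↦ 8^2 + 4|_8 = 68 ⇒ 67

7^2 + 4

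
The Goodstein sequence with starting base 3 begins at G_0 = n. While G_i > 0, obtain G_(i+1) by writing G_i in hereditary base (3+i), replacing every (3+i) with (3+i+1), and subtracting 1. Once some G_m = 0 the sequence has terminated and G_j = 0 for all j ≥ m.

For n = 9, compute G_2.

17

9 —HB3→ 3^2 —bump→ 4^2 = 16 —(−1)→ 15
15 —HB4→ 3·4 + 3 —bump→ 3·5 + 3 = 18 —(−1)→ 17
17 —HB5→ 3·5 + 2 —bump→ 3·6 + 2 = 20 —(−1)→ 19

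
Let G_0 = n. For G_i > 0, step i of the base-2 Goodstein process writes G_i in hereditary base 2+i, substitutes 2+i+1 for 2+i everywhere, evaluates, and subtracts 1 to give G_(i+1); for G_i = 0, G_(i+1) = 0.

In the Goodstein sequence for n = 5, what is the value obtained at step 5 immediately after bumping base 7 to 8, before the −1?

1752

step 0: 5 = 2^2 + 1; sub 3 for 2: 3^3 + 1; = 28; G_1 = 28−1 = 27
step 1: 27 = 3^3; sub 4 for 3: 4^4; = 256; G_2 = 256−1 = 255
step 2: 255 = 3·4^3 + 3·4^2 + 3·4 + 3; sub 5 for 4: 3·5^3 + 3·5^2 + 3·5 + 3; = 468; G_3 = 468−1 = 467
step 3: 467 = 3·5^3 + 3·5^2 + 3·5 + 2; sub 6 for 5: 3·6^3 + 3·6^2 + 3·6 + 2; = 776; G_4 = 776−1 = 775
step 4: 775 = 3·6^3 + 3·6^2 + 3·6 + 1; sub 7 for 6: 3·7^3 + 3·7^2 + 3·7 + 1; = 1198; G_5 = 1198−1 = 1197
step 5: 1197 = 3·7^3 + 3·7^2 + 3·7; sub 8 for 7: 3·8^3 + 3·8^2 + 3·8; = 1752; G_6 = 1752−1 = 1751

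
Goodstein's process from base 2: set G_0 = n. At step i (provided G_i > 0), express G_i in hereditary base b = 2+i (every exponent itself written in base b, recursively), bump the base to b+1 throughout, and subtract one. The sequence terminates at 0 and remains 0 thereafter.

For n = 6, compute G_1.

29

step 0: 6 = 2^2 + 2; sub 3 for 2: 3^3 + 3; = 30; G_1 = 30−1 = 29
step 1: 29 = 3^3 + 2; sub 4 for 3: 4^4 + 2; = 258; G_2 = 258−1 = 257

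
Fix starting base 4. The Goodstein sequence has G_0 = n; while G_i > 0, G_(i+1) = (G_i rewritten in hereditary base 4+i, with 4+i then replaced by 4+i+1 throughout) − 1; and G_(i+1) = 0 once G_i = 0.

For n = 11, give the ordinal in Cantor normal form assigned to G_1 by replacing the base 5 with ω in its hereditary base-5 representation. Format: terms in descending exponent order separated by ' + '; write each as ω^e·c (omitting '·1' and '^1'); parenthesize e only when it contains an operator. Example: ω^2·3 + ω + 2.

G_0 = 11. HB_4(11) = 2·4 + 3. Bump = 13. G_1 = 12.
G_1 = 12. HB_5(12) = 2·5 + 2. Bump = 14. G_2 = 13.

ω·2 + 2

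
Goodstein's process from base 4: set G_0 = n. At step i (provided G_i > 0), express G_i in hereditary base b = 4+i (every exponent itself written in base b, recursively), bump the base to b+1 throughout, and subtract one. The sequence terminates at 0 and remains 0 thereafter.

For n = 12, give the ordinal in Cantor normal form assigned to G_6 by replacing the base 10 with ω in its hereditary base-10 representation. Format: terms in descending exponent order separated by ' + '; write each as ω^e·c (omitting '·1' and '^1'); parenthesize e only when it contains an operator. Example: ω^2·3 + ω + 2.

ω + 9

step 0: 12 = 3·4; sub 5 for 4: 3·5; = 15; G_1 = 15−1 = 14
step 1: 14 = 2·5 + 4; sub 6 for 5: 2·6 + 4; = 16; G_2 = 16−1 = 15
step 2: 15 = 2·6 + 3; sub 7 for 6: 2·7 + 3; = 17; G_3 = 17−1 = 16
step 3: 16 = 2·7 + 2; sub 8 for 7: 2·8 + 2; = 18; G_4 = 18−1 = 17
step 4: 17 = 2·8 + 1; sub 9 for 8: 2·9 + 1; = 19; G_5 = 19−1 = 18
step 5: 18 = 2·9; sub 10 for 9: 2·10; = 20; G_6 = 20−1 = 19
step 6: 19 = 10 + 9; sub 11 for 10: 11 + 9; = 20; G_7 = 20−1 = 19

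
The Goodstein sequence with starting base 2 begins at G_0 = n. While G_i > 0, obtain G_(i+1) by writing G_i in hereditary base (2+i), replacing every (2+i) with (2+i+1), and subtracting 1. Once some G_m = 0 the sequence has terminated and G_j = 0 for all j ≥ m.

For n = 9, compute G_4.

G_0=9  [base 2] 2^(2 + 1) + 1  →[2↦3]→  3^(3 + 1) + 1 = 82  −1 ⇒ G_1=81
G_1=81  [base 3] 3^(3 + 1)  →[3↦4]→  4^(4 + 1) = 1024  −1 ⇒ G_2=1023
G_2=1023  [base 4] 3·4^4 + 3·4^3 + 3·4^2 + 3·4 + 3  →[4↦5]→  3·5^5 + 3·5^3 + 3·5^2 + 3·5 + 3 = 9843  −1 ⇒ G_3=9842
G_3=9842  [base 5] 3·5^5 + 3·5^3 + 3·5^2 + 3·5 + 2  →[5↦6]→  3·6^6 + 3·6^3 + 3·6^2 + 3·6 + 2 = 140744  −1 ⇒ G_4=140743
G_4=140743  [base 6] 3·6^6 + 3·6^3 + 3·6^2 + 3·6 + 1  →[6↦7]→  3·7^7 + 3·7^3 + 3·7^2 + 3·7 + 1 = 2471827  −1 ⇒ G_5=2471826

140743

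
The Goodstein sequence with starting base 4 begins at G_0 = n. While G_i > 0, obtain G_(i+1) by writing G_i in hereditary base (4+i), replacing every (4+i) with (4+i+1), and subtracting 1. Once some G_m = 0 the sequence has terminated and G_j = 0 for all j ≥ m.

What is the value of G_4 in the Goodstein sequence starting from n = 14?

21

(0) 14|_4 = 3·4 + 2 ↦ 3·5 + 2|_5 = 17 ⇒ 16
(1) 16|_5 = 3·5 + 1 ↦ 3·6 + 1|_6 = 19 ⇒ 18
(2) 18|_6 = 3·6 ↦ 3·7|_7 = 21 ⇒ 20
(3) 20|_7 = 2·7 + 6 ↦ 2·8 + 6|_8 = 22 ⇒ 21
(4) 21|_8 = 2·8 + 5 ↦ 2·9 + 5|_9 = 23 ⇒ 22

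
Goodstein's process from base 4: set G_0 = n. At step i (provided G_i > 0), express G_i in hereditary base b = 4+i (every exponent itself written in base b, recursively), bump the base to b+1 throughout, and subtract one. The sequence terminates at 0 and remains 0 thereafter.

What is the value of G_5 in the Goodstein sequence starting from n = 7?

6

step 0: 7 = 4 + 3; sub 5 for 4: 5 + 3; = 8; G_1 = 8−1 = 7
step 1: 7 = 5 + 2; sub 6 for 5: 6 + 2; = 8; G_2 = 8−1 = 7
step 2: 7 = 6 + 1; sub 7 for 6: 7 + 1; = 8; G_3 = 8−1 = 7
step 3: 7 = 7; sub 8 for 7: 8; = 8; G_4 = 8−1 = 7
step 4: 7 = 7; sub 9 for 8: 7; = 7; G_5 = 7−1 = 6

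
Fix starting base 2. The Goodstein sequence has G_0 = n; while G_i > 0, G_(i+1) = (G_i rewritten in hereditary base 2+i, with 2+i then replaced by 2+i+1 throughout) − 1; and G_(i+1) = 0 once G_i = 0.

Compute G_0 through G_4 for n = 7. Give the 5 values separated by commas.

G_0 = 7. HB_2(7) = 2^2 + 2 + 1. Bump = 31. G_1 = 30.
G_1 = 30. HB_3(30) = 3^3 + 3. Bump = 260. G_2 = 259.
G_2 = 259. HB_4(259) = 4^4 + 3. Bump = 3128. G_3 = 3127.
G_3 = 3127. HB_5(3127) = 5^5 + 2. Bump = 46658. G_4 = 46657.

7, 30, 259, 3127, 46657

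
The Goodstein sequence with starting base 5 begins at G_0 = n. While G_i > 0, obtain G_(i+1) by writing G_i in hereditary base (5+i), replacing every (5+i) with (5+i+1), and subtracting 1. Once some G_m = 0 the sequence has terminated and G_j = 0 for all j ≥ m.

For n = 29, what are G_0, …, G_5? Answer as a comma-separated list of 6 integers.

i=0: 29 = 5^2 + 4 (b=5); 5→6: 6^2 + 4 = 40; 40−1 = 39
i=1: 39 = 6^2 + 3 (b=6); 6→7: 7^2 + 3 = 52; 52−1 = 51
i=2: 51 = 7^2 + 2 (b=7); 7→8: 8^2 + 2 = 66; 66−1 = 65
i=3: 65 = 8^2 + 1 (b=8); 8→9: 9^2 + 1 = 82; 82−1 = 81
i=4: 81 = 9^2 (b=9); 9→10: 10^2 = 100; 100−1 = 99

29, 39, 51, 65, 81, 99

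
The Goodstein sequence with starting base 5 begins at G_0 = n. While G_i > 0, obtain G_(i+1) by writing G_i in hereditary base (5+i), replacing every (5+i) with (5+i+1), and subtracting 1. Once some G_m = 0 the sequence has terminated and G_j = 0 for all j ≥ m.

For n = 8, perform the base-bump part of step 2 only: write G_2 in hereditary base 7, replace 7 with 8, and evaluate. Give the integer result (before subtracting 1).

9

[0] 8 ≡ 5 + 3 (base 5). Lift 6: 9. −1: 8.
[1] 8 ≡ 6 + 2 (base 6). Lift 7: 9. −1: 8.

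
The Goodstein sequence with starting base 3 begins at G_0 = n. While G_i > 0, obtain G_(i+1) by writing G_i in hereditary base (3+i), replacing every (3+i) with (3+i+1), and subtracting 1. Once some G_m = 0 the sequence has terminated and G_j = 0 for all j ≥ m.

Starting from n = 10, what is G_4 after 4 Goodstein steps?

30

[0] 10 ≡ 3^2 + 1 (base 3). Lift 4: 17. −1: 16.
[1] 16 ≡ 4^2 (base 4). Lift 5: 25. −1: 24.
[2] 24 ≡ 4·5 + 4 (base 5). Lift 6: 28. −1: 27.
[3] 27 ≡ 4·6 + 3 (base 6). Lift 7: 31. −1: 30.
[4] 30 ≡ 4·7 + 2 (base 7). Lift 8: 34. −1: 33.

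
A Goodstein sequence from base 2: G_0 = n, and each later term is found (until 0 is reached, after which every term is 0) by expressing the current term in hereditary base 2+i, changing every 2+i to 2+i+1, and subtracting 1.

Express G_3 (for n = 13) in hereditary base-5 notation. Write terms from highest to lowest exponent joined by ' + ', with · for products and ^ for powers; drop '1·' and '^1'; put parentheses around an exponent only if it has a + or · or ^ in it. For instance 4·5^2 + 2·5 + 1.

G_0 = 13. HB_2(13) = 2^(2 + 1) + 2^2 + 1. Bump = 109. G_1 = 108.
G_1 = 108. HB_3(108) = 3^(3 + 1) + 3^3. Bump = 1280. G_2 = 1279.
G_2 = 1279. HB_4(1279) = 4^(4 + 1) + 3·4^3 + 3·4^2 + 3·4 + 3. Bump = 16093. G_3 = 16092.
G_3 = 16092. HB_5(16092) = 5^(5 + 1) + 3·5^3 + 3·5^2 + 3·5 + 2. Bump = 280712. G_4 = 280711.

5^(5 + 1) + 3·5^3 + 3·5^2 + 3·5 + 2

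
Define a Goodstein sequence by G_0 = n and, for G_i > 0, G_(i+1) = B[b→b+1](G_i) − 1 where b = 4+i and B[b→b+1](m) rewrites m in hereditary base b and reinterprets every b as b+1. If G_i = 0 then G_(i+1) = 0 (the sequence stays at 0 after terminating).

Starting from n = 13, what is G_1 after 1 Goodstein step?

(0) 13|_4 = 3·4 + 1 ↦ 3·5 + 1|_5 = 16 ⇒ 15
(1) 15|_5 = 3·5 ↦ 3·6|_6 = 18 ⇒ 17

15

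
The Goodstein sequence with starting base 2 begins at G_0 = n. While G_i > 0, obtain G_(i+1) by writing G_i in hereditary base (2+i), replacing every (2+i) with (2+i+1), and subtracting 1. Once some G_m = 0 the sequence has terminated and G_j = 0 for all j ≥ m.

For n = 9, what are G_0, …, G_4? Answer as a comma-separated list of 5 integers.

9, 81, 1023, 9842, 140743

9 —HB2→ 2^(2 + 1) + 1 —bump→ 3^(3 + 1) + 1 = 82 —(−1)→ 81
81 —HB3→ 3^(3 + 1) —bump→ 4^(4 + 1) = 1024 —(−1)→ 1023
1023 —HB4→ 3·4^4 + 3·4^3 + 3·4^2 + 3·4 + 3 —bump→ 3·5^5 + 3·5^3 + 3·5^2 + 3·5 + 3 = 9843 —(−1)→ 9842
9842 —HB5→ 3·5^5 + 3·5^3 + 3·5^2 + 3·5 + 2 —bump→ 3·6^6 + 3·6^3 + 3·6^2 + 3·6 + 2 = 140744 —(−1)→ 140743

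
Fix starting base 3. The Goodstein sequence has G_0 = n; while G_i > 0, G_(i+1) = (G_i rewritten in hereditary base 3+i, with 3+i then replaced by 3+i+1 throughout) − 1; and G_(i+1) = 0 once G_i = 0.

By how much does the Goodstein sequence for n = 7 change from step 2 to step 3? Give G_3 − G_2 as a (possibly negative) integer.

0

i=0: 7 = 2·3 + 1 (b=3); 3→4: 2·4 + 1 = 9; 9−1 = 8
i=1: 8 = 2·4 (b=4); 4→5: 2·5 = 10; 10−1 = 9
i=2: 9 = 5 + 4 (b=5); 5→6: 6 + 4 = 10; 10−1 = 9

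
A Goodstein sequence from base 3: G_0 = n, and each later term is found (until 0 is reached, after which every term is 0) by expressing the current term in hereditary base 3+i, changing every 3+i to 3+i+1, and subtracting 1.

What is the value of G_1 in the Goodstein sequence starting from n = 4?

i=0: 4 = 3 + 1 (b=3); 3→4: 4 + 1 = 5; 5−1 = 4
i=1: 4 = 4 (b=4); 4→5: 5 = 5; 5−1 = 4

4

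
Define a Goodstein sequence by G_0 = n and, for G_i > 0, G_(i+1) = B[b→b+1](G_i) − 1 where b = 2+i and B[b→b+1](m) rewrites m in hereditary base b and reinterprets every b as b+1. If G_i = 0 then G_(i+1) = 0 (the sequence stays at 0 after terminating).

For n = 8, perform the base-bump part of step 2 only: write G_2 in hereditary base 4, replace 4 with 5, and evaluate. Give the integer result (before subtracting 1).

6311

i=0: 8 = 2^(2 + 1) (b=2); 2→3: 3^(3 + 1) = 81; 81−1 = 80
i=1: 80 = 2·3^3 + 2·3^2 + 2·3 + 2 (b=3); 3→4: 2·4^4 + 2·4^2 + 2·4 + 2 = 554; 554−1 = 553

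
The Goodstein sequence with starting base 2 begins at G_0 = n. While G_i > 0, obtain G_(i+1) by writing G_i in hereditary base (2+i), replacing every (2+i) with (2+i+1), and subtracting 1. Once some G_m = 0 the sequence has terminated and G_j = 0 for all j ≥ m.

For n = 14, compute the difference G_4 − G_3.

307841

[0] 14 ≡ 2^(2 + 1) + 2^2 + 2 (base 2). Lift 3: 111. −1: 110.
[1] 110 ≡ 3^(3 + 1) + 3^3 + 2 (base 3). Lift 4: 1282. −1: 1281.
[2] 1281 ≡ 4^(4 + 1) + 4^4 + 1 (base 4). Lift 5: 18751. −1: 18750.
[3] 18750 ≡ 5^(5 + 1) + 5^5 (base 5). Lift 6: 326592. −1: 326591.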